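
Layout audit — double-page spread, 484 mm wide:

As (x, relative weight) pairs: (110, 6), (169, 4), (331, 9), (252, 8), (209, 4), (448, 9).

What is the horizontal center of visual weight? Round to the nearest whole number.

x ≈ 280

Weights sum to 6 + 4 + 9 + 8 + 4 + 9 = 40.
x-moment: 6·110 + 4·169 + 9·331 + 8·252 + 4·209 + 9·448 = 11199; centroid 11199/40 ≈ 279.98.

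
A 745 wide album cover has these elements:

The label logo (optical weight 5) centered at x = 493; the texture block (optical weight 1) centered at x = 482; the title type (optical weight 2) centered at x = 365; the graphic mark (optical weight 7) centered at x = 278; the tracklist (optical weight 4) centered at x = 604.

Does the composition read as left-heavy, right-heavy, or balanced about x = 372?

Total weight = 5 + 1 + 2 + 7 + 4 = 19.
x-moment: 5·493 + 1·482 + 2·365 + 7·278 + 4·604 = 8039; centroid 8039/19 ≈ 423.11.
423.1 vs midline 372 → right-heavy.

right-heavy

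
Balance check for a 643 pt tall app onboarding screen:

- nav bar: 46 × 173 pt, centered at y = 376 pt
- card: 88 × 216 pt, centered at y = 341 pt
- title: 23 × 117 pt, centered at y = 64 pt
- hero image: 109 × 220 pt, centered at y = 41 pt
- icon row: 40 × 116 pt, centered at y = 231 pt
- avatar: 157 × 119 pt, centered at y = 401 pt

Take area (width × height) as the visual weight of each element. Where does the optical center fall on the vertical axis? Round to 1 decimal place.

Taking area as weight: nav bar 46·173 = 7958, card 88·216 = 19008, title 23·117 = 2691, hero image 109·220 = 23980, icon row 40·116 = 4640, avatar 157·119 = 18683. Sum 76960.
y: (7958·376 + 19008·341 + 2691·64 + 23980·41 + 4640·231 + 18683·401) / 76960 = 19193063 / 76960 ≈ 249.39

y ≈ 249.4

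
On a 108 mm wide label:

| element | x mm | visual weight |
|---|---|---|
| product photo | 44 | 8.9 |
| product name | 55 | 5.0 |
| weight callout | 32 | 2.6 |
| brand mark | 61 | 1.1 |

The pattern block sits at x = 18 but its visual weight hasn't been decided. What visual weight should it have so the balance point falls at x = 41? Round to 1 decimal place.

w ≈ 4.1

Existing Σw = 17.6 (8.9 + 5.0 + 2.6 + 1.1); existing moment 8.9·44 + 5.0·55 + 2.6·32 + 1.1·61 = 816.9.
Set Σw·x/Σw = 41: (816.9 + 18w) = 41·(17.6 + w).
Solving: w = (41·17.6 − 816.9) / (18 − 41) = -95.3 / -23 ≈ 4.14.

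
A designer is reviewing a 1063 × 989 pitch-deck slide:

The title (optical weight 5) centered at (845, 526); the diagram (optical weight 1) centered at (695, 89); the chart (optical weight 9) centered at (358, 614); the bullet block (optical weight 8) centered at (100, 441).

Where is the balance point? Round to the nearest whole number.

Weights sum to 5 + 1 + 9 + 8 = 23.
x: (5·845 + 1·695 + 9·358 + 8·100) / 23 = 8942 / 23 ≈ 388.78
y: (5·526 + 1·89 + 9·614 + 8·441) / 23 = 11773 / 23 ≈ 511.87

(389, 512)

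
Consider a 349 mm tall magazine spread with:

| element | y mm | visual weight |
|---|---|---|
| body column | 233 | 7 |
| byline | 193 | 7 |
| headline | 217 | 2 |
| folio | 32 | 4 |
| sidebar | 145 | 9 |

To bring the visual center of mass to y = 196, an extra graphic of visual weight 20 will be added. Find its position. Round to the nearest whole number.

y ≈ 238

After adding the extra graphic, total weight = 7 + 7 + 2 + 4 + 9 + 20 = 49.
y: target moment 49×196 = 9604; current 7·233 + 7·193 + 2·217 + 4·32 + 9·145 = 4849; the extra graphic supplies 4755, so y = 4755/20 ≈ 237.75.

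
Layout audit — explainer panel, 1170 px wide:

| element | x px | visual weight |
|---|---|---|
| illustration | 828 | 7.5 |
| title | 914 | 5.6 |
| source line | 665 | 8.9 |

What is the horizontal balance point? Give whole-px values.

x ≈ 784

Σw = 7.5 + 5.6 + 8.9 = 22.0.
x-moment: 7.5·828 + 5.6·914 + 8.9·665 = 17246.9; centroid 17246.9/22.0 ≈ 783.95.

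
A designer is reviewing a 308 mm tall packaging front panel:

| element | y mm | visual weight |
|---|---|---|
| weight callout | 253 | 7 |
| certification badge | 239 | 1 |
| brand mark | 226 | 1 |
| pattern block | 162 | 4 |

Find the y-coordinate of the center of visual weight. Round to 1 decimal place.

y ≈ 221.8

Weights sum to 7 + 1 + 1 + 4 = 13.
Σw·y = 7·253 + 1·239 + 1·226 + 4·162 = 2884, so ȳ = 2884/13 ≈ 221.85.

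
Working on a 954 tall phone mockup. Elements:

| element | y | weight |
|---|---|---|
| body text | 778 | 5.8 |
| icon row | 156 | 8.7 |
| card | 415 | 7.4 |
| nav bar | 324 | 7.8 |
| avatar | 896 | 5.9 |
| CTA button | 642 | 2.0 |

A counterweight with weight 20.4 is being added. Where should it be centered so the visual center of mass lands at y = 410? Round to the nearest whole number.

y ≈ 281

With the counterweight, Σw becomes 5.8 + 8.7 + 7.4 + 7.8 + 5.9 + 2.0 + 20.4 = 58.0.
y: need Σw·y = 58.0·410 = 23780.0. Existing = 5.8·778 + 8.7·156 + 7.4·415 + 7.8·324 + 5.9·896 + 2.0·642 = 18038.2. Remainder 5741.8 / 20.4 ≈ 281.46.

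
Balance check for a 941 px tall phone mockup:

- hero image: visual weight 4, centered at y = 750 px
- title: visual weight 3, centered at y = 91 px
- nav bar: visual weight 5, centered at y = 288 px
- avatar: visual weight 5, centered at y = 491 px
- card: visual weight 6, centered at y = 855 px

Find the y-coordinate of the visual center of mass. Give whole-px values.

Total weight = 4 + 3 + 5 + 5 + 6 = 23.
y: (4·750 + 3·91 + 5·288 + 5·491 + 6·855) / 23 = 12298 / 23 ≈ 534.70

y ≈ 535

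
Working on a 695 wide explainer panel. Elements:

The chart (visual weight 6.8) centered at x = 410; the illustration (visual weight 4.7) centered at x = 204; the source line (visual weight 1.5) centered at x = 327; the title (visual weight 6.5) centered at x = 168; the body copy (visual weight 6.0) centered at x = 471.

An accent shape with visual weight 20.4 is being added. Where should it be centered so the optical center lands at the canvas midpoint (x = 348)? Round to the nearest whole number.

After adding the accent shape, total weight = 6.8 + 4.7 + 1.5 + 6.5 + 6.0 + 20.4 = 45.9.
x: need Σw·x = 45.9·348 = 15973.2. Existing = 6.8·410 + 4.7·204 + 1.5·327 + 6.5·168 + 6.0·471 = 8155.3. Remainder 7817.9 / 20.4 ≈ 383.23.

x ≈ 383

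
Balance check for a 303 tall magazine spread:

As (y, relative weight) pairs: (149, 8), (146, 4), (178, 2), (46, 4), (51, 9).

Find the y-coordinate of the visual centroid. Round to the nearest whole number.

Σw = 8 + 4 + 2 + 4 + 9 = 27.
y: (8·149 + 4·146 + 2·178 + 4·46 + 9·51) / 27 = 2775 / 27 ≈ 102.78

y ≈ 103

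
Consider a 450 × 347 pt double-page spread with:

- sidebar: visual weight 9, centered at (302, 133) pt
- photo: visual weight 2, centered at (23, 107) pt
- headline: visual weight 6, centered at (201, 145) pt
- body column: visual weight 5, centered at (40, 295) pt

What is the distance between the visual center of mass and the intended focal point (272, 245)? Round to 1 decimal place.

Σw = 9 + 2 + 6 + 5 = 22.
x-moment: 9·302 + 2·23 + 6·201 + 5·40 = 4170; centroid 4170/22 ≈ 189.55.
y-moment: 9·133 + 2·107 + 6·145 + 5·295 = 3756; centroid 3756/22 ≈ 170.73.
From (272, 245): dx = -82.45, dy = -74.27, so the distance is √(dx²+dy²) ≈ 110.97.

≈ 111.0 pt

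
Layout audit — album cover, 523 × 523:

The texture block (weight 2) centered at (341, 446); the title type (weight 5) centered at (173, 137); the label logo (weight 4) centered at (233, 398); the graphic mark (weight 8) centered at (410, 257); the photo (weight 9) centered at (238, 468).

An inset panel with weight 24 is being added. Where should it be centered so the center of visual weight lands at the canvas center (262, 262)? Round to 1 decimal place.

(238.5, 174.5)

New total weight: (2 + 5 + 4 + 8 + 9) + 24 = 52.
Along x: (7901 + 24·x) / 52 = 262 (existing moment 2·341 + 5·173 + 4·233 + 8·410 + 9·238 = 7901) ⇒ x = (13624 − 7901) / 24 ≈ 238.46.
Along y: (9437 + 24·y) / 52 = 262 (existing moment 2·446 + 5·137 + 4·398 + 8·257 + 9·468 = 9437) ⇒ y = (13624 − 9437) / 24 ≈ 174.46.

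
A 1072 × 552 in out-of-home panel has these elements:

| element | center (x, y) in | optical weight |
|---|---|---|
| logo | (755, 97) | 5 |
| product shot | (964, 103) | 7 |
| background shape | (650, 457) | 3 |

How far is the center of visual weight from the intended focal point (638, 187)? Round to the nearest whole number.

≈ 194 in

Total weight = 5 + 7 + 3 = 15.
x: (5·755 + 7·964 + 3·650) / 15 = 12473 / 15 ≈ 831.53
y: (5·97 + 7·103 + 3·457) / 15 = 2577 / 15 ≈ 171.80
Relative to (638, 187): Δ = (193.53, -15.20); |Δ| = √(193.53² + -15.20²) ≈ 194.13.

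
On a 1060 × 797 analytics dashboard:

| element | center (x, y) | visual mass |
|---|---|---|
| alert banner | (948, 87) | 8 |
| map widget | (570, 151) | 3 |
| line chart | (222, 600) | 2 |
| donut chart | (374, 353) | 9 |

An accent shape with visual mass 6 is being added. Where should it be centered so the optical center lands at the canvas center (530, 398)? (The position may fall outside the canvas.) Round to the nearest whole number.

(289, 936)

With the accent shape, Σw becomes 8 + 3 + 2 + 9 + 6 = 28.
x: target moment 28×530 = 14840; current 8·948 + 3·570 + 2·222 + 9·374 = 13104; the accent shape supplies 1736, so x = 1736/6 ≈ 289.33.
y: target moment 28×398 = 11144; current 8·87 + 3·151 + 2·600 + 9·353 = 5526; the accent shape supplies 5618, so y = 5618/6 ≈ 936.33.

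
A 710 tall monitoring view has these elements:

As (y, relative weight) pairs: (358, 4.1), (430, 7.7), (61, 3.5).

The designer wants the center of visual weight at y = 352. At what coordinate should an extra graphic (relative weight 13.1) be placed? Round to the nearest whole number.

With the extra graphic, Σw becomes 4.1 + 7.7 + 3.5 + 13.1 = 28.4.
y: need Σw·y = 28.4·352 = 9996.8. Existing = 4.1·358 + 7.7·430 + 3.5·61 = 4992.3. Remainder 5004.5 / 13.1 ≈ 382.02.

y ≈ 382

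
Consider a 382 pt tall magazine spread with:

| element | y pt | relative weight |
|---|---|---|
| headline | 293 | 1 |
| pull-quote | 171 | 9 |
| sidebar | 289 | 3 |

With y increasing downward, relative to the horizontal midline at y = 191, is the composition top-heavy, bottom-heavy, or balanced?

bottom-heavy

Weights sum to 1 + 9 + 3 = 13.
Σw·y = 1·293 + 9·171 + 3·289 = 2699, so ȳ = 2699/13 ≈ 207.62.
Since 207.6 is below (larger y than) 191, the composition reads bottom-heavy.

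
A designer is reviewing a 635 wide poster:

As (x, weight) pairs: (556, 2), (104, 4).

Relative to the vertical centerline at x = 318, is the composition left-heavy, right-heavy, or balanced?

Total weight = 2 + 4 = 6.
x: (2·556 + 4·104) / 6 = 1528 / 6 ≈ 254.67
254.7 vs midline 318 → left-heavy.

left-heavy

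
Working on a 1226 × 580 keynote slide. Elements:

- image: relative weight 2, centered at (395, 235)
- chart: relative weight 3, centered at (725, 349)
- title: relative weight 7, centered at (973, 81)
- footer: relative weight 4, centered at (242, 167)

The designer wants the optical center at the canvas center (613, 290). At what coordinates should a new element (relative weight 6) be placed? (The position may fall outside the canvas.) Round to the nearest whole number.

With the new element, Σw becomes 2 + 3 + 7 + 4 + 6 = 22.
Along x: (10744 + 6·x) / 22 = 613 (existing moment 2·395 + 3·725 + 7·973 + 4·242 = 10744) ⇒ x = (13486 − 10744) / 6 ≈ 457.00.
Along y: (2752 + 6·y) / 22 = 290 (existing moment 2·235 + 3·349 + 7·81 + 4·167 = 2752) ⇒ y = (6380 − 2752) / 6 ≈ 604.67.

(457, 605)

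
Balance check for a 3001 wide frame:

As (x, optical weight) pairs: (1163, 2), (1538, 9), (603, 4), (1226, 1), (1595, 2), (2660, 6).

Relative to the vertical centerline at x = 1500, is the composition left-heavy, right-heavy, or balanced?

Weights sum to 2 + 9 + 4 + 1 + 2 + 6 = 24.
Σw·x = 38956; x̄ = 38956/24 ≈ 1623.17.
1623.2 lies right of the midline 1500, so the layout is right-heavy.

right-heavy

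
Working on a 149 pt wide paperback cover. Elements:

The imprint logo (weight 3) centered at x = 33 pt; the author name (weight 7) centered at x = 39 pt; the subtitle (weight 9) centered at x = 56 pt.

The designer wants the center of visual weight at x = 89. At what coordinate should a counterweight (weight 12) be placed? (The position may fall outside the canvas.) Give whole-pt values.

With the counterweight, Σw becomes 3 + 7 + 9 + 12 = 31.
x: need Σw·x = 31·89 = 2759. Existing = 3·33 + 7·39 + 9·56 = 876. Remainder 1883 / 12 ≈ 156.92.

x ≈ 157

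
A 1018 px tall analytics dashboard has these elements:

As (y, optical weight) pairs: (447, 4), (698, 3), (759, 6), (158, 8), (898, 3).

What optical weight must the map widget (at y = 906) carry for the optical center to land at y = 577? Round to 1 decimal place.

Fixed elements: Σw = 4 + 3 + 6 + 8 + 3 = 24, Σw·y = 4·447 + 3·698 + 6·759 + 8·158 + 3·898 = 12394.
For the centroid to hit 577: (12394 + w·906) / (24 + w) = 577.
So w = (577·24 − 12394)/(906 − 577) = 1454/329 ≈ 4.42.

w ≈ 4.4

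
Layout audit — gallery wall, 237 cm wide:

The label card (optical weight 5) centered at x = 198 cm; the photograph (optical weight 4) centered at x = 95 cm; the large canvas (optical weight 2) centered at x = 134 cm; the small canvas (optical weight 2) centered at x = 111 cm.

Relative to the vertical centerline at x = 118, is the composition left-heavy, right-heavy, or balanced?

Weights sum to 5 + 4 + 2 + 2 = 13.
x: (5·198 + 4·95 + 2·134 + 2·111) / 13 = 1860 / 13 ≈ 143.08
143.1 vs midline 118 → right-heavy.

right-heavy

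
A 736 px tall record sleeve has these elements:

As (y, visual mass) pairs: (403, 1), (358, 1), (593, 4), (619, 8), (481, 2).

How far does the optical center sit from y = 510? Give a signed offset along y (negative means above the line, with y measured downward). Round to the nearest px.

≈ 55 px

Weights sum to 1 + 1 + 4 + 8 + 2 = 16.
Σw·y = 1·403 + 1·358 + 4·593 + 8·619 + 2·481 = 9047, so ȳ = 9047/16 ≈ 565.44.
Against y = 510, that's 565.44 − 510 = 55.44.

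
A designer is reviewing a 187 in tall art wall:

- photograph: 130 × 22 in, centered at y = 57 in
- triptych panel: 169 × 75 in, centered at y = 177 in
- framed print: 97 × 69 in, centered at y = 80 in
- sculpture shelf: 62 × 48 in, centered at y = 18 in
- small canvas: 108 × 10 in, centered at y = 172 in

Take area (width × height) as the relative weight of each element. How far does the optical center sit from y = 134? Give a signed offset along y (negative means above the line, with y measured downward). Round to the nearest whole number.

Areas → weights: photograph 130·22 = 2860, triptych panel 169·75 = 12675, framed print 97·69 = 6693, sculpture shelf 62·48 = 2976, small canvas 108·10 = 1080; Σw = 26284.
y-moment: 2860·57 + 12675·177 + 6693·80 + 2976·18 + 1080·172 = 3181263; centroid 3181263/26284 ≈ 121.03.
Difference: 121.03 − 134 ≈ -12.97.

≈ -13 in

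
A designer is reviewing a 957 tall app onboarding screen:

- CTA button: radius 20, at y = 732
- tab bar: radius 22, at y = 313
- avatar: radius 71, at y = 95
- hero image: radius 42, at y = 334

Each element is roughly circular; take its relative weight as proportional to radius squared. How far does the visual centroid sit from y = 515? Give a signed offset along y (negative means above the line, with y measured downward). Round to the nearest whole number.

≈ -318

Weights ∝ r²: CTA button 20² = 400, tab bar 22² = 484, avatar 71² = 5041, hero image 42² = 1764; Σw = 7689.
y: (400·732 + 484·313 + 5041·95 + 1764·334) / 7689 = 1512363 / 7689 ≈ 196.69
Offset from y = 515: 196.69 − 515 ≈ -318.31.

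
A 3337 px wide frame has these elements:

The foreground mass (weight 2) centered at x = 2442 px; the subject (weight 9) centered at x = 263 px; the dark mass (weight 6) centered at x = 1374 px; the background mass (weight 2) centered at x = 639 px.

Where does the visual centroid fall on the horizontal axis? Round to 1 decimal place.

x ≈ 882.8

Σw = 2 + 9 + 6 + 2 = 19.
x: (2·2442 + 9·263 + 6·1374 + 2·639) / 19 = 16773 / 19 ≈ 882.79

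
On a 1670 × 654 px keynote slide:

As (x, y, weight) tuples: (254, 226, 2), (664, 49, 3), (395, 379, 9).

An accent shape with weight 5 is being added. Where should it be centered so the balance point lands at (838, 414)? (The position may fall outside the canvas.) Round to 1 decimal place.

(1973.4, 771.2)

With the accent shape, Σw becomes 2 + 3 + 9 + 5 = 19.
x: need Σw·x = 19·838 = 15922. Existing = 2·254 + 3·664 + 9·395 = 6055. Remainder 9867 / 5 ≈ 1973.40.
y: need Σw·y = 19·414 = 7866. Existing = 2·226 + 3·49 + 9·379 = 4010. Remainder 3856 / 5 ≈ 771.20.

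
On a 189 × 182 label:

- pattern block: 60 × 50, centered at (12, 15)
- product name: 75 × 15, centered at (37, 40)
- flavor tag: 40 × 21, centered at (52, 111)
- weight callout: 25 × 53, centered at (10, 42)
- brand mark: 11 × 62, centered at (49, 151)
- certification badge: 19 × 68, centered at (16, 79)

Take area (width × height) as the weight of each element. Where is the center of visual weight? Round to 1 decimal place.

(22.8, 53.7)

Areas → weights: pattern block 60·50 = 3000, product name 75·15 = 1125, flavor tag 40·21 = 840, weight callout 25·53 = 1325, brand mark 11·62 = 682, certification badge 19·68 = 1292; Σw = 8264.
Σw·x = 3000·12 + 1125·37 + 840·52 + 1325·10 + 682·49 + 1292·16 = 188645, so x̄ = 188645/8264 ≈ 22.83.
Σw·y = 3000·15 + 1125·40 + 840·111 + 1325·42 + 682·151 + 1292·79 = 443940, so ȳ = 443940/8264 ≈ 53.72.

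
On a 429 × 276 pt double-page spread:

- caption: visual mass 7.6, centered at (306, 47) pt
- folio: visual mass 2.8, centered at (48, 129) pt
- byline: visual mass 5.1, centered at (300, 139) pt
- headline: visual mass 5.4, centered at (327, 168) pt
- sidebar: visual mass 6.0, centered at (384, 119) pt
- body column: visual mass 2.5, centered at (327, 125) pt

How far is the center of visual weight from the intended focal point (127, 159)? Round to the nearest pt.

Weights sum to 7.6 + 2.8 + 5.1 + 5.4 + 6.0 + 2.5 = 29.4.
x: moment 8877.3 / weight 29.4 ≈ 301.95
y: moment 3361.0 / weight 29.4 ≈ 114.32
Offset from (127, 159): Δx ≈ 174.95, Δy ≈ -44.68; distance = √(Δx² + Δy²) ≈ 180.56.

≈ 181 pt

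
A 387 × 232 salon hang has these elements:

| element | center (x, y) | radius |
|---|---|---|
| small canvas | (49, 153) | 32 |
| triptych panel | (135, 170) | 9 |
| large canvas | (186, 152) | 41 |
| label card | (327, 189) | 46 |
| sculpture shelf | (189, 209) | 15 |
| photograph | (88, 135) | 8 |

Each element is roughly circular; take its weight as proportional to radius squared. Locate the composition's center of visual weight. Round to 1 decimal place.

r² weights: small canvas 32² = 1024, triptych panel 9² = 81, large canvas 41² = 1681, label card 46² = 2116, sculpture shelf 15² = 225, photograph 8² = 64. Total = 5191.
x-moment: 1024·49 + 81·135 + 1681·186 + 2116·327 + 225·189 + 64·88 = 1113866; centroid 1113866/5191 ≈ 214.58.
y-moment: 1024·153 + 81·170 + 1681·152 + 2116·189 + 225·209 + 64·135 = 881543; centroid 881543/5191 ≈ 169.82.

(214.6, 169.8)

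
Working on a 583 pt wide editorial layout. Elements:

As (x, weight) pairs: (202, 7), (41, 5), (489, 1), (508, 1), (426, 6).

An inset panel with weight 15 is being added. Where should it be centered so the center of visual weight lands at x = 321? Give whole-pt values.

New total weight: (7 + 5 + 1 + 1 + 6) + 15 = 35.
x: target moment 35×321 = 11235; current 7·202 + 5·41 + 1·489 + 1·508 + 6·426 = 5172; the inset panel supplies 6063, so x = 6063/15 ≈ 404.20.

x ≈ 404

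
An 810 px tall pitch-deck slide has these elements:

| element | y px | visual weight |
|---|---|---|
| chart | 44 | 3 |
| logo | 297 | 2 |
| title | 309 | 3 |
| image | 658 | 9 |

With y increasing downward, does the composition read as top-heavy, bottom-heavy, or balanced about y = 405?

bottom-heavy

Weights sum to 3 + 2 + 3 + 9 = 17.
y: (3·44 + 2·297 + 3·309 + 9·658) / 17 = 7575 / 17 ≈ 445.59
445.6 vs midline 405 → bottom-heavy.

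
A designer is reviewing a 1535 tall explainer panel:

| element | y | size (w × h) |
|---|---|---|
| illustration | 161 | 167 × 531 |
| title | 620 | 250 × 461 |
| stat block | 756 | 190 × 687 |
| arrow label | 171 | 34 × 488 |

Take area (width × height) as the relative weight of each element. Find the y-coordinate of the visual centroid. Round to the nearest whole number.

y ≈ 533

Areas → weights: illustration 167·531 = 88677, title 250·461 = 115250, stat block 190·687 = 130530, arrow label 34·488 = 16592; Σw = 351049.
y-moment: 88677·161 + 115250·620 + 130530·756 + 16592·171 = 187249909; centroid 187249909/351049 ≈ 533.40.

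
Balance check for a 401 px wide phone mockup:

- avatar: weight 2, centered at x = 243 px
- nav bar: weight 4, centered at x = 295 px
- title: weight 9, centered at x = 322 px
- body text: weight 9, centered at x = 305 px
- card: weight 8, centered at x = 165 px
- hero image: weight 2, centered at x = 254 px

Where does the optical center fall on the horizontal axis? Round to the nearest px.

x ≈ 269

Σw = 2 + 4 + 9 + 9 + 8 + 2 = 34.
x: (2·243 + 4·295 + 9·322 + 9·305 + 8·165 + 2·254) / 34 = 9137 / 34 ≈ 268.74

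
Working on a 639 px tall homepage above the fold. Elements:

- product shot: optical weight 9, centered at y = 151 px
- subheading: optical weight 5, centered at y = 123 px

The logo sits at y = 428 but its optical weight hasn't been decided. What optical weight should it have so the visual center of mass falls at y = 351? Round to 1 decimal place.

w ≈ 38.2

Fixed elements: Σw = 9 + 5 = 14, Σw·y = 9·151 + 5·123 = 1974.
For the centroid to hit 351: (1974 + w·428) / (14 + w) = 351.
So w = (351·14 − 1974)/(428 − 351) = 2940/77 ≈ 38.18.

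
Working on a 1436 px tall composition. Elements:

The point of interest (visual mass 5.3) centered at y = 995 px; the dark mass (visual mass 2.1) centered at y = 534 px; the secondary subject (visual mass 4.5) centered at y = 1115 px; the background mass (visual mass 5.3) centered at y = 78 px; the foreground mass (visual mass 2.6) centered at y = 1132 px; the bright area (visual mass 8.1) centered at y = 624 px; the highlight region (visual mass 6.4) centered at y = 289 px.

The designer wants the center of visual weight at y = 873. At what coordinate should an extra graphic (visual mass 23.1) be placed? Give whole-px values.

y ≈ 1231

After adding the extra graphic, total weight = 5.3 + 2.1 + 4.5 + 5.3 + 2.6 + 8.1 + 6.4 + 23.1 = 57.4.
y: target moment 57.4×873 = 50110.2; current 5.3·995 + 2.1·534 + 4.5·1115 + 5.3·78 + 2.6·1132 + 8.1·624 + 6.4·289 = 21673.0; the extra graphic supplies 28437.2, so y = 28437.2/23.1 ≈ 1231.05.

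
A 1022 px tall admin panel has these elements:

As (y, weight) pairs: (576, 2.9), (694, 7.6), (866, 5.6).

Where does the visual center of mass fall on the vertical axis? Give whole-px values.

y ≈ 733

Total weight = 2.9 + 7.6 + 5.6 = 16.1.
y: (2.9·576 + 7.6·694 + 5.6·866) / 16.1 = 11794.4 / 16.1 ≈ 732.57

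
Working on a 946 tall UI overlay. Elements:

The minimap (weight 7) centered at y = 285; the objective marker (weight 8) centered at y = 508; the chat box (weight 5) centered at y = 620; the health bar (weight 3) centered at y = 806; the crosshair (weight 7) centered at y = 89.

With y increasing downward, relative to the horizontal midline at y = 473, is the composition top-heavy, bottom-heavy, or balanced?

Weights sum to 7 + 8 + 5 + 3 + 7 = 30.
Σw·y = 7·285 + 8·508 + 5·620 + 3·806 + 7·89 = 12200, so ȳ = 12200/30 ≈ 406.67.
406.7 vs midline 473 → top-heavy.

top-heavy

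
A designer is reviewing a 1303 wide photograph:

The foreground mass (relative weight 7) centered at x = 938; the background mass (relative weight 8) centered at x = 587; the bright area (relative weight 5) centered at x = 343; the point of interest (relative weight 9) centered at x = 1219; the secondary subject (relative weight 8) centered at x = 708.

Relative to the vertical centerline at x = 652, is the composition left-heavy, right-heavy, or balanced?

Weights sum to 7 + 8 + 5 + 9 + 8 = 37.
x-moment: 7·938 + 8·587 + 5·343 + 9·1219 + 8·708 = 29612; centroid 29612/37 ≈ 800.32.
800.3 vs midline 652 → right-heavy.

right-heavy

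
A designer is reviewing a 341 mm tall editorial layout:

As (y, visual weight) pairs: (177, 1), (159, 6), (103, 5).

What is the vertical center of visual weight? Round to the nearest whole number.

y ≈ 137

Total weight = 1 + 6 + 5 = 12.
Σw·y = 1·177 + 6·159 + 5·103 = 1646, so ȳ = 1646/12 ≈ 137.17.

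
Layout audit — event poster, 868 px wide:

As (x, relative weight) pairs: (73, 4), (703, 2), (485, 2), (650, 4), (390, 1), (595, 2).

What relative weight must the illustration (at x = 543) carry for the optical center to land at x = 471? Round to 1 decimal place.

Existing Σw = 15 (4 + 2 + 2 + 4 + 1 + 2); existing moment 4·73 + 2·703 + 2·485 + 4·650 + 1·390 + 2·595 = 6848.
For the centroid to hit 471: (6848 + w·543) / (15 + w) = 471.
So w = (471·15 − 6848)/(543 − 471) = 217/72 ≈ 3.01.

w ≈ 3.0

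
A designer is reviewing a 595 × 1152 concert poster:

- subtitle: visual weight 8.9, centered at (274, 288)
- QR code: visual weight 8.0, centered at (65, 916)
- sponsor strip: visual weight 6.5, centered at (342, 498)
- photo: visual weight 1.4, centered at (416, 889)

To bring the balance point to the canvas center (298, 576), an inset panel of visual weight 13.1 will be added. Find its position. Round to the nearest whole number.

With the inset panel, Σw becomes 8.9 + 8.0 + 6.5 + 1.4 + 13.1 = 37.9.
x: need Σw·x = 37.9·298 = 11294.2. Existing = 8.9·274 + 8.0·65 + 6.5·342 + 1.4·416 = 5764.0. Remainder 5530.2 / 13.1 ≈ 422.15.
y: need Σw·y = 37.9·576 = 21830.4. Existing = 8.9·288 + 8.0·916 + 6.5·498 + 1.4·889 = 14372.8. Remainder 7457.6 / 13.1 ≈ 569.28.

(422, 569)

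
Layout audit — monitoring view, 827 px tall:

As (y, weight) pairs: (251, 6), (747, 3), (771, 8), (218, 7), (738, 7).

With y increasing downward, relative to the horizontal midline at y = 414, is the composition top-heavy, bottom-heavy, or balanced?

bottom-heavy

Σw = 6 + 3 + 8 + 7 + 7 = 31.
y-moment: 6·251 + 3·747 + 8·771 + 7·218 + 7·738 = 16607; centroid 16607/31 ≈ 535.71.
535.7 vs midline 414 → bottom-heavy.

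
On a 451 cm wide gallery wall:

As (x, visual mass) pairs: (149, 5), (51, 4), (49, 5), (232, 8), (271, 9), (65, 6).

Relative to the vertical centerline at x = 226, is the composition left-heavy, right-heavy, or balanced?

left-heavy

Weights sum to 5 + 4 + 5 + 8 + 9 + 6 = 37.
Σw·x = 5879; x̄ = 5879/37 ≈ 158.89.
Since 158.9 is left of 226, the composition reads left-heavy.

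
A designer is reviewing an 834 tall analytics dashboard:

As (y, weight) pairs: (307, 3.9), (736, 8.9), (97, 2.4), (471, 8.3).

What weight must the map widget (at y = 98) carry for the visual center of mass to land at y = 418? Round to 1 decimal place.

w ≈ 6.5

Existing Σw = 23.5 (3.9 + 8.9 + 2.4 + 8.3); existing moment 3.9·307 + 8.9·736 + 2.4·97 + 8.3·471 = 11889.8.
Set Σw·y/Σw = 418: (11889.8 + 98w) = 418·(23.5 + w).
So w = (418·23.5 − 11889.8)/(98 − 418) = -2066.8/-320 ≈ 6.46.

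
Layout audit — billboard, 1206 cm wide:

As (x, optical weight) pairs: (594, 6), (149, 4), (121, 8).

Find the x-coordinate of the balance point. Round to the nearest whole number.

Σw = 6 + 4 + 8 = 18.
x: (6·594 + 4·149 + 8·121) / 18 = 5128 / 18 ≈ 284.89

x ≈ 285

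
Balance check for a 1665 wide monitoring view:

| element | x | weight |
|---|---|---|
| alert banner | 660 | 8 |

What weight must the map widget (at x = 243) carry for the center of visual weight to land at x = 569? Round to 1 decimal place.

w ≈ 2.2

The single fixed element contributes weight 8, moment 8·660 = 5280.
Set Σw·x/Σw = 569: (5280 + 243w) = 569·(8 + w).
Rearranging, w·(243 − 569) = 569·8 − 5280 = -728, so w ≈ -728/-326 = 2.23.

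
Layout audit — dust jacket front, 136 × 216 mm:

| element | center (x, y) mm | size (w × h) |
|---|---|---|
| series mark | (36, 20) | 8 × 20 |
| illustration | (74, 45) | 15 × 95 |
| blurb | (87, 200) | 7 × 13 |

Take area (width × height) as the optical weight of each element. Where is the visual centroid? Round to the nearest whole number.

Areas → weights: series mark 8·20 = 160, illustration 15·95 = 1425, blurb 7·13 = 91; Σw = 1676.
x: (160·36 + 1425·74 + 91·87) / 1676 = 119127 / 1676 ≈ 71.08
y: (160·20 + 1425·45 + 91·200) / 1676 = 85525 / 1676 ≈ 51.03

(71, 51)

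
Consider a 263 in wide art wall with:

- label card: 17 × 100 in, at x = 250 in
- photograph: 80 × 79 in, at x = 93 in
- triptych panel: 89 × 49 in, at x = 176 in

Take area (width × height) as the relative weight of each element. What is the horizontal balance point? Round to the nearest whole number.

Areas → weights: label card 17·100 = 1700, photograph 80·79 = 6320, triptych panel 89·49 = 4361; Σw = 12381.
x-moment: 1700·250 + 6320·93 + 4361·176 = 1780296; centroid 1780296/12381 ≈ 143.79.

x ≈ 144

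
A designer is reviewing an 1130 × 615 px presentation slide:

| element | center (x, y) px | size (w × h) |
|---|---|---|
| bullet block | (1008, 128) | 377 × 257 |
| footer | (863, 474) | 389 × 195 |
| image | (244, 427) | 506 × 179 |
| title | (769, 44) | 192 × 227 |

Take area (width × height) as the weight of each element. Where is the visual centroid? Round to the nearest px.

(713, 290)

Taking area as weight: bullet block 377·257 = 96889, footer 389·195 = 75855, image 506·179 = 90574, title 192·227 = 43584. Sum 306902.
Σw·x = 96889·1008 + 75855·863 + 90574·244 + 43584·769 = 218743129, so x̄ = 218743129/306902 ≈ 712.75.
Σw·y = 96889·128 + 75855·474 + 90574·427 + 43584·44 = 88949856, so ȳ = 88949856/306902 ≈ 289.83.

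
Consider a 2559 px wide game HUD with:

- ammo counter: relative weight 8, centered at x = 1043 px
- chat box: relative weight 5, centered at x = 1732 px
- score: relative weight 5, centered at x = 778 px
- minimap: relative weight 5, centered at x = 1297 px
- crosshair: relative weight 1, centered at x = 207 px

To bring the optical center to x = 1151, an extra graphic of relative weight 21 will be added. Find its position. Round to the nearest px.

x ≈ 1153

With the extra graphic, Σw becomes 8 + 5 + 5 + 5 + 1 + 21 = 45.
x: need Σw·x = 45·1151 = 51795. Existing = 8·1043 + 5·1732 + 5·778 + 5·1297 + 1·207 = 27586. Remainder 24209 / 21 ≈ 1152.81.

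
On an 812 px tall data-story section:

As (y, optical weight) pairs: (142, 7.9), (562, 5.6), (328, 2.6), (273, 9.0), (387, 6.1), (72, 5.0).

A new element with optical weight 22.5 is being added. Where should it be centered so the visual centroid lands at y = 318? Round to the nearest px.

y ≈ 372

With the new element, Σw becomes 7.9 + 5.6 + 2.6 + 9.0 + 6.1 + 5.0 + 22.5 = 58.7.
Along y: (10299.5 + 22.5·y) / 58.7 = 318 (existing moment 7.9·142 + 5.6·562 + 2.6·328 + 9.0·273 + 6.1·387 + 5.0·72 = 10299.5) ⇒ y = (18666.6 − 10299.5) / 22.5 ≈ 371.87.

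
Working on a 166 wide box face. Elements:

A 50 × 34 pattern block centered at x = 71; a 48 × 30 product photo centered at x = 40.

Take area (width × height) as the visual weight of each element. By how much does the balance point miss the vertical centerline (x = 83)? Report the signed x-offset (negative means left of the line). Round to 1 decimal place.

Taking area as weight: pattern block 50·34 = 1700, product photo 48·30 = 1440. Sum 3140.
x-moment: 1700·71 + 1440·40 = 178300; centroid 178300/3140 ≈ 56.78.
Against x = 83, that's 56.78 − 83 = -26.22.

≈ -26.2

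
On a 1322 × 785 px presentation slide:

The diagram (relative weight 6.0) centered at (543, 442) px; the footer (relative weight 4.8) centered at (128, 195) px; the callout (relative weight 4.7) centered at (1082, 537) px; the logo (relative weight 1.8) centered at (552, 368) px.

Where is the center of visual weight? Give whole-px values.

(575, 392)

Weights sum to 6.0 + 4.8 + 4.7 + 1.8 = 17.3.
x-moment: 6.0·543 + 4.8·128 + 4.7·1082 + 1.8·552 = 9951.4; centroid 9951.4/17.3 ≈ 575.23.
y-moment: 6.0·442 + 4.8·195 + 4.7·537 + 1.8·368 = 6774.3; centroid 6774.3/17.3 ≈ 391.58.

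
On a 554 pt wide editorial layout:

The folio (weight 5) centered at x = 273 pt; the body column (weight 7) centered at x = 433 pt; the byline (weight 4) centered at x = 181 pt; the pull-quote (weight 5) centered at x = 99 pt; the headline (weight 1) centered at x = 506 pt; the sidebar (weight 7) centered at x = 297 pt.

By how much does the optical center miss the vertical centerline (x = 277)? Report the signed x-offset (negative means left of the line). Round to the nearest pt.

Σw = 5 + 7 + 4 + 5 + 1 + 7 = 29.
x-moment: 5·273 + 7·433 + 4·181 + 5·99 + 1·506 + 7·297 = 8200; centroid 8200/29 ≈ 282.76.
Difference: 282.76 − 277 ≈ 5.76.

≈ 6 pt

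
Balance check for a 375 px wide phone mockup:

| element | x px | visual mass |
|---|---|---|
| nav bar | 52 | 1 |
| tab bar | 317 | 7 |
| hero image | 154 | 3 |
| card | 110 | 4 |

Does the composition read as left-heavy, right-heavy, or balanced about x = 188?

right-heavy

Weights sum to 1 + 7 + 3 + 4 = 15.
x: (1·52 + 7·317 + 3·154 + 4·110) / 15 = 3173 / 15 ≈ 211.53
211.5 vs midline 188 → right-heavy.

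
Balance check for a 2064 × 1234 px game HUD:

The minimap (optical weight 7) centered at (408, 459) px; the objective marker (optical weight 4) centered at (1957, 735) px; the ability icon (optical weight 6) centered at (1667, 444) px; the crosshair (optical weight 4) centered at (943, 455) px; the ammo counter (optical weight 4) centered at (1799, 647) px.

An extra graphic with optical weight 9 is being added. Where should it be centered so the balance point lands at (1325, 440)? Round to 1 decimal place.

After adding the extra graphic, total weight = 7 + 4 + 6 + 4 + 4 + 9 = 34.
x: target moment 34×1325 = 45050; current 7·408 + 4·1957 + 6·1667 + 4·943 + 4·1799 = 31654; the extra graphic supplies 13396, so x = 13396/9 ≈ 1488.44.
y: target moment 34×440 = 14960; current 7·459 + 4·735 + 6·444 + 4·455 + 4·647 = 13225; the extra graphic supplies 1735, so y = 1735/9 ≈ 192.78.

(1488.4, 192.8)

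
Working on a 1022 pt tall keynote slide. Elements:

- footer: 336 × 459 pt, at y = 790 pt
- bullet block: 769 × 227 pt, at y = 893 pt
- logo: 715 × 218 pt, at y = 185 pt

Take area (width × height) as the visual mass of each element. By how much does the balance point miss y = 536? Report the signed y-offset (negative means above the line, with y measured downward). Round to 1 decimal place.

≈ 96.5 pt

Areas: footer 336·459 = 154224, bullet block 769·227 = 174563, logo 715·218 = 155870. Total weight = 484657.
y-moment: 154224·790 + 174563·893 + 155870·185 = 306557669; centroid 306557669/484657 ≈ 632.53.
Offset from y = 536: 632.53 − 536 ≈ 96.53.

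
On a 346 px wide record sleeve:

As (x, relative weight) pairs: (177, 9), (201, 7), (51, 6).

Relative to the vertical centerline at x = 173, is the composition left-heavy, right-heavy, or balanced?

left-heavy

Σw = 9 + 7 + 6 = 22.
Σw·x = 9·177 + 7·201 + 6·51 = 3306, so x̄ = 3306/22 ≈ 150.27.
Since 150.3 is left of 173, the composition reads left-heavy.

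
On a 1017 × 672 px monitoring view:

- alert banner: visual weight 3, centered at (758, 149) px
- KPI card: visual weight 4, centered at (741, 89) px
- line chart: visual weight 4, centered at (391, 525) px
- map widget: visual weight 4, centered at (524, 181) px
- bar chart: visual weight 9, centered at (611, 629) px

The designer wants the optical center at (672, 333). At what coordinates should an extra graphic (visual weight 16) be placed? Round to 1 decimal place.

(780.2, 252.0)

With the extra graphic, Σw becomes 3 + 4 + 4 + 4 + 9 + 16 = 40.
Along x: (14397 + 16·x) / 40 = 672 (existing moment 3·758 + 4·741 + 4·391 + 4·524 + 9·611 = 14397) ⇒ x = (26880 − 14397) / 16 ≈ 780.19.
Along y: (9288 + 16·y) / 40 = 333 (existing moment 3·149 + 4·89 + 4·525 + 4·181 + 9·629 = 9288) ⇒ y = (13320 − 9288) / 16 ≈ 252.00.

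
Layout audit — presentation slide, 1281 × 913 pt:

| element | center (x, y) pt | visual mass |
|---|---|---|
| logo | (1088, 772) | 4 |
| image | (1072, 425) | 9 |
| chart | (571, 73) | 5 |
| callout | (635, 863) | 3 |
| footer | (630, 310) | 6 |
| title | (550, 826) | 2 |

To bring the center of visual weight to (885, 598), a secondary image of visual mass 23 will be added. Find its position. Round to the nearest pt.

New total weight: (4 + 9 + 5 + 3 + 6 + 2) + 23 = 52.
x: need Σw·x = 52·885 = 46020. Existing = 4·1088 + 9·1072 + 5·571 + 3·635 + 6·630 + 2·550 = 23640. Remainder 22380 / 23 ≈ 973.04.
y: need Σw·y = 52·598 = 31096. Existing = 4·772 + 9·425 + 5·73 + 3·863 + 6·310 + 2·826 = 13379. Remainder 17717 / 23 ≈ 770.30.

(973, 770)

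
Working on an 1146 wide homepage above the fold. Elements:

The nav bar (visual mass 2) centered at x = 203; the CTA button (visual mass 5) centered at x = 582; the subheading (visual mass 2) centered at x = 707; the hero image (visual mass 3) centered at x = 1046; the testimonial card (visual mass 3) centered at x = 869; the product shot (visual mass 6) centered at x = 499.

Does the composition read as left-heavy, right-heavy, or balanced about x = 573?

right-heavy

Σw = 2 + 5 + 2 + 3 + 3 + 6 = 21.
x-moment: 2·203 + 5·582 + 2·707 + 3·1046 + 3·869 + 6·499 = 13469; centroid 13469/21 ≈ 641.38.
Since 641.4 is right of 573, the composition reads right-heavy.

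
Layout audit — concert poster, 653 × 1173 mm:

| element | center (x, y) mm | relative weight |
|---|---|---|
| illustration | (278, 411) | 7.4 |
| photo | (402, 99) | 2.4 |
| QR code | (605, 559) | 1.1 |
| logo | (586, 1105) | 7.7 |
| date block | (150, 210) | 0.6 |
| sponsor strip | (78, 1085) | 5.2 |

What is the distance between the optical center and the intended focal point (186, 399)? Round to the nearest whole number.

Σw = 7.4 + 2.4 + 1.1 + 7.7 + 0.6 + 5.2 = 24.4.
Σw·x = 8695.3; x̄ = 8695.3/24.4 ≈ 356.36.
y: moment 18170.4 / weight 24.4 ≈ 744.69
From (186, 399): dx = 170.36, dy = 345.69, so the distance is √(dx²+dy²) ≈ 385.39.

≈ 385 mm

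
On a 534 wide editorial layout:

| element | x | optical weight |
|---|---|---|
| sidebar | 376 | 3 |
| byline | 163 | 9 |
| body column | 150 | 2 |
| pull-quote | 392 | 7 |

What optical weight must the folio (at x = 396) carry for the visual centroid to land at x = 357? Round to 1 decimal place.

Fixed elements: Σw = 3 + 9 + 2 + 7 = 21, Σw·x = 3·376 + 9·163 + 2·150 + 7·392 = 5639.
Balance at x = 357 requires (5639 + w·396) / (21 + w) = 357.
Rearranging, w·(396 − 357) = 357·21 − 5639 = 1858, so w ≈ 1858/39 = 47.64.

w ≈ 47.6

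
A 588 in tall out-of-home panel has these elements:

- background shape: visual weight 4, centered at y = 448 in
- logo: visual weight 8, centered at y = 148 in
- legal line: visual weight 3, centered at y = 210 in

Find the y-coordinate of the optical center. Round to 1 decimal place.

y ≈ 240.4

Σw = 4 + 8 + 3 = 15.
Σw·y = 4·448 + 8·148 + 3·210 = 3606, so ȳ = 3606/15 ≈ 240.40.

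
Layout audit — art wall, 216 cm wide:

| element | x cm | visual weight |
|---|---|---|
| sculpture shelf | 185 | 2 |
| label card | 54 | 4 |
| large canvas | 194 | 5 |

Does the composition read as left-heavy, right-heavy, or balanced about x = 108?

right-heavy

Total weight = 2 + 4 + 5 = 11.
x: (2·185 + 4·54 + 5·194) / 11 = 1556 / 11 ≈ 141.45
141.5 vs midline 108 → right-heavy.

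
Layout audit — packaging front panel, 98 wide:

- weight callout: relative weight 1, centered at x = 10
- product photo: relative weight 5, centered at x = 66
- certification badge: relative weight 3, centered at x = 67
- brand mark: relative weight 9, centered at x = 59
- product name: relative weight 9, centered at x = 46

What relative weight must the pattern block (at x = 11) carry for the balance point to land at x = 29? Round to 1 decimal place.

w ≈ 39.1

Known weights sum to 1 + 5 + 3 + 9 + 9 = 27; their moment is 1·10 + 5·66 + 3·67 + 9·59 + 9·46 = 1486.
For the centroid to hit 29: (1486 + w·11) / (27 + w) = 29.
Rearranging, w·(11 − 29) = 29·27 − 1486 = -703, so w ≈ -703/-18 = 39.06.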